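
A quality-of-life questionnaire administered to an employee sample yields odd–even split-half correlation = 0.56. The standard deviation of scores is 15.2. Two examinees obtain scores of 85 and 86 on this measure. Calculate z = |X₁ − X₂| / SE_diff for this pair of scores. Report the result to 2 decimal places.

0.09

Spearman-Brown: r = 2(0.56) / (1 + 0.56) = 1.120 / 1.560 ≈ 0.718
SEM = 15.200*√(1 − 0.718) ≈ 8.072
Standard error of the difference = 8.072·√2 ≈ 11.416
z = |85 − 86| / 11.416 = 1 / 11.416 ≈ 0.088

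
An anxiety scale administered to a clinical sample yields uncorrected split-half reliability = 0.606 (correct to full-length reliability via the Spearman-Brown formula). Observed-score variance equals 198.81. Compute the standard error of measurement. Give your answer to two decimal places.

σ = 198.81^(1/2) = 14.10000
Full-length reliability (Spearman-Brown) = 2(0.606)/(1+0.606) ≃ 0.75467
SEM = 14.10000 · √(1 − 0.75467) = 14.10000 · √0.24533 ≃ 14.10000 · 0.49531 ≃ 6.98384

6.98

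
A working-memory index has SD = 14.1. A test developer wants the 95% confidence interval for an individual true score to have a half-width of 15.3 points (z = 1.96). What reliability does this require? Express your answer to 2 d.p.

0.69

SEM needed = half-width / z = 15.3/1.96 ≈ 7.8061
r = 1 − (7.8061/14.1)² ≈ 1 − 0.3065 ≈ 0.6935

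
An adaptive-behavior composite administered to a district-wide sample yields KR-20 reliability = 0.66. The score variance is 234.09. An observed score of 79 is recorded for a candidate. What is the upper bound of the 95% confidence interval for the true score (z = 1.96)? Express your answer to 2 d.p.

96.49

SD = √234.09 = 15.300
SEM = 15.300×√(1 − 0.660) ≈ 8.921
1.96 × SEM ≈ 17.486
Upper limit = 79 + 17.486 ≈ 96.486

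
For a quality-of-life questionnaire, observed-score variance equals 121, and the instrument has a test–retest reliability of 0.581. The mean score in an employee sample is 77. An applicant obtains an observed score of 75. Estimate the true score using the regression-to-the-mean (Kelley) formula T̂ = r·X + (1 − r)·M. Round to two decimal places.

T̂ = r·X + (1 − r)·M = 0.58100·75 + 0.41900·77 = 43.57500 + 32.26300 ≈ 75.83800

75.84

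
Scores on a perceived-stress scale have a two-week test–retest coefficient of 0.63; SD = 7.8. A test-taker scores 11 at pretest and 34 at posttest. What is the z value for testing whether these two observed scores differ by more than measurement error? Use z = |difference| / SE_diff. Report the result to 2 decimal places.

3.43

The standard error of measurement is 7.800*√(1 − 0.630) ≈ 7.800*0.608 ≈ 4.745.
Standard error of the difference = 4.745·√2 ≈ 6.710
z = |11 − 34| / 6.710 = 23 / 6.710 ≈ 3.428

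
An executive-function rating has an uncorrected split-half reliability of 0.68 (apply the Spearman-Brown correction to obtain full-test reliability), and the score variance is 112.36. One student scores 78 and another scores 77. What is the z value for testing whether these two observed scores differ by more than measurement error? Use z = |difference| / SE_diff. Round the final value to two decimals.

σ = 112.36^(1/2) = 10.60000
Full-length reliability (Spearman-Brown) = 2(0.68)/(1+0.68) ≈ 0.80952
SEM = 10.60000×√(1 − 0.80952) ≈ 4.62622
SE_diff = √2 × SEM ≈ 6.54246
z = 1 / 6.54246 ≈ 0.15285

0.15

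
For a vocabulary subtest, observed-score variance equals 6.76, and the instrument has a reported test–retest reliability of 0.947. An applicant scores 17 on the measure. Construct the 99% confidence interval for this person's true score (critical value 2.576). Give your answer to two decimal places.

σ = 6.76^(1/2) = 2.60000
The standard error of measurement is 2.60000*√(1 − 0.94700) ≈ 2.60000*0.23022 ≈ 0.59856.
Margin = 2.576 * 0.59856 ≈ 1.54190
99% CI: 17 ± 1.54190 = [15.45810, 18.54190]

[15.46, 18.54]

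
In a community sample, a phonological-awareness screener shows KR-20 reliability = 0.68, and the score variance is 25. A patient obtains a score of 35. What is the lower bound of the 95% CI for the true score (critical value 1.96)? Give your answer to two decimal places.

σ = 25^(1/2) = 5.0000
SEM = 5.0000×√(1 − 0.6800) ≈ 2.8284
1.96 × SEM ≈ 5.5437
Lower limit = 35 − 5.5437 ≈ 29.4563

29.46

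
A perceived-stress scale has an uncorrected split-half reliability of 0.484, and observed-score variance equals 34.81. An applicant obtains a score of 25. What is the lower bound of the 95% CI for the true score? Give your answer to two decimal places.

18.18

SD = √34.81 ≈ 5.9000
Full-length reliability (Spearman-Brown) = 2(0.484)/(1+0.484) ≈ 0.6523
The standard error of measurement is 5.9000×√(1 − 0.6523) ≈ 5.9000×0.5897 ≈ 3.4790.
Margin = 1.96 × 3.4790 ≈ 6.8189
Lower limit = 25 − 6.8189 ≈ 18.1811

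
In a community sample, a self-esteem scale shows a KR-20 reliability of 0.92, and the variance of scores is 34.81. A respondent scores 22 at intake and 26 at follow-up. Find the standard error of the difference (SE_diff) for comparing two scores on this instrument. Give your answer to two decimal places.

SD = √34.81 = 5.900
SEM = 5.900 · √(1 − 0.920) = 5.900 · √0.080 ≈ 5.900 · 0.283 ≈ 1.669
Standard error of the difference = 1.669·√2 ≈ 2.360

2.36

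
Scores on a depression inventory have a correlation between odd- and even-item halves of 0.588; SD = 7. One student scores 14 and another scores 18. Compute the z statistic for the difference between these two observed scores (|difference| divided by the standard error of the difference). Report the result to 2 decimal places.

Full-length reliability (Spearman-Brown) = 2(0.588)/(1+0.588) ≈ 0.741
SEM = 7.000*√(1 − 0.741) ≈ 3.566
Standard error of the difference = 3.566·√2 ≈ 5.042
z = 4 / 5.042 ≈ 0.793

0.79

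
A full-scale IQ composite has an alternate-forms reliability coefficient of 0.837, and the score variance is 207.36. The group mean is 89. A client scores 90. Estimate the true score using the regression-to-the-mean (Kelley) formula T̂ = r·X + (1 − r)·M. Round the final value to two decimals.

89.84

Estimated true score = 0.837·90 + (1 − 0.837)·89 ≃ 89.837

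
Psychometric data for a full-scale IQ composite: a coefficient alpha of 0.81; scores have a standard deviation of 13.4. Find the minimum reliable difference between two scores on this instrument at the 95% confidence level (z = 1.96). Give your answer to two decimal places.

SEM = 13.40000*√(1 − 0.81000) ≈ 5.84092
Standard error of the difference = 5.84092·√2 ≈ 8.26031
Smallest detectable difference = 1.96*8.26031 ≈ 16.19022

16.19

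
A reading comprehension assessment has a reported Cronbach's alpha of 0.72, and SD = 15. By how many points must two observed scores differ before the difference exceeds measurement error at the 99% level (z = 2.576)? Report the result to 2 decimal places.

28.92

SEM = 15.000 * √(1 − 0.720) = 15.000 * √0.280 ≃ 15.000 * 0.529 ≃ 7.937
Standard error of the difference = 7.937·√2 ≃ 11.225
Minimum reliable difference = 2.576 * SE_diff ≃ 2.576 * 11.225 ≃ 28.916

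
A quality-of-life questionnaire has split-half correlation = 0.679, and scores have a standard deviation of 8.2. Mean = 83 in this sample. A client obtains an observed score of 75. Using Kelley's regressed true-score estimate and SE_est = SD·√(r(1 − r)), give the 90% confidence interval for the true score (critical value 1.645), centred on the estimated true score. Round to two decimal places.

[71.23, 81.83]

Full-length reliability (Spearman-Brown) = 2(0.679)/(1+0.679) ≈ 0.8088
Estimated true score = 0.8088×75 + (1 − 0.8088)×83 ≈ 76.5295
SE_est = SD × √(r(1 − r)) = 8.2000 × √0.1546 ≈ 8.2000 × 0.3932 ≈ 3.2245
90% CI: 76.5295 ± 5.3043 ≈ (71.2251, 81.8338)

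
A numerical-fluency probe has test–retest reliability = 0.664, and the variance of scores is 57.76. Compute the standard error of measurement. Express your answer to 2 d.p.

4.41

SD = √57.76 = 7.60000
The standard error of measurement is 7.60000*√(1 − 0.66400) ≈ 7.60000*0.57966 ≈ 4.40538.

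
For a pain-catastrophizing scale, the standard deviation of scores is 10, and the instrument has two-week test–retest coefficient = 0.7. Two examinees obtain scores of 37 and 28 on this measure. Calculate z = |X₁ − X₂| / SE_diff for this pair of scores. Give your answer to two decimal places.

SEM = 10.00000 * √(1 − 0.70000) = 10.00000 * √0.30000 ≈ 10.00000 * 0.54772 ≈ 5.47723
SE_diff = √2 * SEM ≈ 7.74597
z = |37 − 28| / 7.74597 = 9 / 7.74597 ≈ 1.16190

1.16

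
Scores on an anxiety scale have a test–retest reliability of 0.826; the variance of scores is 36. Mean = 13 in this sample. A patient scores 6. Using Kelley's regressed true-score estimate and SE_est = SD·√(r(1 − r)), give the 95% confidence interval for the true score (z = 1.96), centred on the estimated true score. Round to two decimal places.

[2.76, 11.68]

SD = √36 ≈ 6.000
Estimated true score = 0.826×6 + (1 − 0.826)×13 ≈ 7.218
SE_est = 6.000×√(0.826×0.174) ≈ 2.275
95% CI: 7.218 ± 4.458 ≈ (2.760, 11.676)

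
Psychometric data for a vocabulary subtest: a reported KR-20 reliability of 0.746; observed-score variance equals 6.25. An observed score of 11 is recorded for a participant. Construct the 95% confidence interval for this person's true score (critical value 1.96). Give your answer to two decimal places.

σ = 6.25^(1/2) = 2.500
SEM = 2.500 * √(1 − 0.746) = 2.500 * √0.254 ≈ 2.500 * 0.504 ≈ 1.260
Margin = 1.96 * 1.260 ≈ 2.470
CI = 11 ± 2.470 → [8.530, 13.470]

[8.53, 13.47]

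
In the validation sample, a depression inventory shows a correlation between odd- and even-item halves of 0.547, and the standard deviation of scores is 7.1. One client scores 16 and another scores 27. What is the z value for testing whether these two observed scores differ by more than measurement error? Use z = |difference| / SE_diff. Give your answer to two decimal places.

Full-length reliability (Spearman-Brown) = 2(0.547)/(1+0.547) ≈ 0.7072
The standard error of measurement is 7.1000*√(1 − 0.7072) ≈ 7.1000*0.5411 ≈ 3.8420.
SE_diff = SEM * √2 ≈ 3.8420 * 1.4142 ≈ 5.4335
z = 11 / 5.4335 ≈ 2.0245

2.02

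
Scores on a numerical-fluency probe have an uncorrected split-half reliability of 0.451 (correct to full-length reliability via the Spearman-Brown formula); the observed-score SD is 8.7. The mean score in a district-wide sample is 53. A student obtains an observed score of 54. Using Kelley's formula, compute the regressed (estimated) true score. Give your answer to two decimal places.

Full-length reliability (Spearman-Brown) = 2(0.451)/(1+0.451) ≃ 0.6216
T̂ = r·X + (1 − r)·M = 0.6216*54 + 0.3784*53 ≃ 33.5686 + 20.0531 ≃ 53.6216

53.62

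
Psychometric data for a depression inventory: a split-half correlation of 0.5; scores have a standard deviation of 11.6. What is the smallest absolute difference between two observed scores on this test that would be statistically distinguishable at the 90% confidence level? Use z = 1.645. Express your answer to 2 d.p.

Spearman-Brown: r = 2(0.5) / (1 + 0.5) = 1.00000 / 1.50000 ≈ 0.66667
SEM = 11.60000 * √(1 − 0.66667) = 11.60000 * √0.33333 ≈ 11.60000 * 0.57735 ≈ 6.69726
Standard error of the difference = 6.69726·√2 ≈ 9.47136
Minimum reliable difference = 1.645 * SE_diff ≈ 1.645 * 9.47136 ≈ 15.58039

15.58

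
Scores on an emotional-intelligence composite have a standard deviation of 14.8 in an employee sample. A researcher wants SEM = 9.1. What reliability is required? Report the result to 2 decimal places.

r = 1 − (SEM / SD)² = 1 − (9.100 / 14.8)² ≈ 1 − 0.378 ≈ 0.622

0.62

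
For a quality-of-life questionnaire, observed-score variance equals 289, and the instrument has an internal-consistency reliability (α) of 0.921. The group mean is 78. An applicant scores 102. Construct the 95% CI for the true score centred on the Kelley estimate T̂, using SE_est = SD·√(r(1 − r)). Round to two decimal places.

SD = √289 = 17.0000
Estimated true score = 0.9210×102 + (1 − 0.9210)×78 ≈ 100.1040
SE_est = SD × √(r(1 − r)) = 17.0000 × √0.0728 ≈ 17.0000 × 0.2697 ≈ 4.5856
95% CI: 100.1040 ± 8.9877 ≈ (91.1163, 109.0917)

[91.12, 109.09]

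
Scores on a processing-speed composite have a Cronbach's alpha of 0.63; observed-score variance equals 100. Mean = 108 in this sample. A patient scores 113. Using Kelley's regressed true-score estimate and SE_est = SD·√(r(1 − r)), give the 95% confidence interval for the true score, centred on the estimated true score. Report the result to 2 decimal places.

SD = √100 = 10.000
T̂ = r·X + (1 − r)·M = 0.630·113 + 0.370·108 = 71.190 + 39.960 ≃ 111.150
SE_est = SD · √(r(1 − r)) = 10.000 · √0.233 ≃ 10.000 · 0.483 ≃ 4.828
95% CI: 111.150 ± 9.463 ≃ (101.687, 120.613)

[101.69, 120.61]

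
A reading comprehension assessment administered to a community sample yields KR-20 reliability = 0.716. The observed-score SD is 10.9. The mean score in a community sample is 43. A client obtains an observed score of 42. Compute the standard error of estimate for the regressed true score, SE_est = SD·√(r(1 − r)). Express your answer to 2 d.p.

4.92

SE_est = SD * √(r(1 − r)) = 10.900 * √0.203 ≃ 10.900 * 0.451 ≃ 4.915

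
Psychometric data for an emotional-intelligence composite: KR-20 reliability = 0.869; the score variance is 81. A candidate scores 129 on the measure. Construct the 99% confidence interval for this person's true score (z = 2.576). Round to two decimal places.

σ = 81^(1/2) = 9.000
The standard error of measurement is 9.000×√(1 − 0.869) ≈ 9.000×0.362 ≈ 3.257.
2.576 × SEM ≈ 8.391
Interval: (120.609, 137.391)

[120.61, 137.39]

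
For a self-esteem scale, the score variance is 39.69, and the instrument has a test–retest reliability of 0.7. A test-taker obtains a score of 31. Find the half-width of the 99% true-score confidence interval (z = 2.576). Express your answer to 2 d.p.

SD = √39.69 = 6.3000
SEM = 6.3000 * √(1 − 0.7000) = 6.3000 * √0.3000 ≈ 6.3000 * 0.5477 ≈ 3.4507
Margin = 2.576 * 3.4507 ≈ 8.8889

8.89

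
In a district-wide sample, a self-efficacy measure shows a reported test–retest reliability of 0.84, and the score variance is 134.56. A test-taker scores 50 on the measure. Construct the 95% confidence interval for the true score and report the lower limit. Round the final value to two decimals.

SD = √134.56 ≃ 11.60000
The standard error of measurement is 11.60000×√(1 − 0.84000) ≃ 11.60000×0.40000 ≃ 4.64000.
1.96 × SEM ≃ 9.09440
Lower limit = 50 − 9.09440 ≃ 40.90560

40.91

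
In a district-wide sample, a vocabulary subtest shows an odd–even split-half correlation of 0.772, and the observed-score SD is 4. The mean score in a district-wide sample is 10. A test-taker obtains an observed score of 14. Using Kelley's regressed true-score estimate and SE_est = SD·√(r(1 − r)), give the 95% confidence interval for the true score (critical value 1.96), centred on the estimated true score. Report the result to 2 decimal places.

[10.86, 16.11]

r_full = 2·0.772 / (1 + 0.772) ≃ 0.8713
T̂ = 0.8713(14) + 0.1287(10) ≃ 13.4853
SE_est = 4.0000·√(0.8713·0.1287) ≃ 1.3393
95% CI: 13.4853 ± 2.6251 ≃ (10.8602, 16.1104)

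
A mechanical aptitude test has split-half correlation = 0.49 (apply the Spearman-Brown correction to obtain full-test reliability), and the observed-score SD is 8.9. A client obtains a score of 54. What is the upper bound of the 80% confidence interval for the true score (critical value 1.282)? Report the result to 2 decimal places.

60.68

r_full = 2·0.49 / (1 + 0.49) ≈ 0.6577
The standard error of measurement is 8.9000*√(1 − 0.6577) ≈ 8.9000*0.5850 ≈ 5.2069.
1.282 * SEM ≈ 6.6753
Upper bound: 54 + 6.6753 = 60.6753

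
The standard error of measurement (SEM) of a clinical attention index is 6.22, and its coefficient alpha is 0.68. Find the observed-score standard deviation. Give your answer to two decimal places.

σ = SEM·(1 − r)^(−1/2) ≃ 6.22·1.768 ≃ 10.996

11.00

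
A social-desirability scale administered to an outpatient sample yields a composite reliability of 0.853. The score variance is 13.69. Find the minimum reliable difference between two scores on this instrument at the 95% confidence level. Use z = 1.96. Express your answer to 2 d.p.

σ = 13.69^(1/2) = 3.700
SEM = 3.700×√(1 − 0.853) ≈ 1.419
Standard error of the difference = 1.419·√2 ≈ 2.006
Smallest detectable difference = 1.96×2.006 ≈ 3.932

3.93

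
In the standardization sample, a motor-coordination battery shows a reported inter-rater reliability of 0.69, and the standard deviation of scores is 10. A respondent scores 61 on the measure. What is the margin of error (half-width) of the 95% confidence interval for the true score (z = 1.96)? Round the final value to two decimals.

10.91

SEM = 10.000 · √(1 − 0.690) = 10.000 · √0.310 ≈ 10.000 · 0.557 ≈ 5.568
1.96 · SEM ≈ 10.913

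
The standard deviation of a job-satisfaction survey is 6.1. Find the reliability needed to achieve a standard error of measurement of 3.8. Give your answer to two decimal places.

r = 1 − (SEM / SD)² = 1 − (3.80000 / 6.1)² ≃ 1 − 0.38807 ≃ 0.61193

0.61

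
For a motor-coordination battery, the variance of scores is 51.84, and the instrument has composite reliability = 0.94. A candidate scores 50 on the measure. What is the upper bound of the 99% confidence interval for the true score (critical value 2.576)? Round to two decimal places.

54.54

SD = √51.84 = 7.200
The standard error of measurement is 7.200×√(1 − 0.940) ≈ 7.200×0.245 ≈ 1.764.
2.576 × SEM ≈ 4.543
Upper bound: 50 + 4.543 = 54.543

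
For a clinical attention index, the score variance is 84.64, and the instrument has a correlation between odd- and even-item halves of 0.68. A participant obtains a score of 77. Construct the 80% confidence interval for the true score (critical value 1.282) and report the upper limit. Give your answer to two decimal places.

82.15

σ = 84.64^(1/2) = 9.2000
r_full = 2·0.68 / (1 + 0.68) ≃ 0.8095
SEM = 9.2000 × √(1 − 0.8095) = 9.2000 × √0.1905 ≃ 9.2000 × 0.4364 ≃ 4.0152
Margin = 1.282 × 4.0152 ≃ 5.1475
Upper limit = 77 + 5.1475 ≃ 82.1475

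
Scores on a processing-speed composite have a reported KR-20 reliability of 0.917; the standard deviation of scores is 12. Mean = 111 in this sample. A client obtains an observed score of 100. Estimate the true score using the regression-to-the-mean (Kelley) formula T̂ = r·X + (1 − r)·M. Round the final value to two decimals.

100.91

T̂ = r·X + (1 − r)·M = 0.9170×100 + 0.0830×111 = 91.7000 + 9.2130 ≈ 100.9130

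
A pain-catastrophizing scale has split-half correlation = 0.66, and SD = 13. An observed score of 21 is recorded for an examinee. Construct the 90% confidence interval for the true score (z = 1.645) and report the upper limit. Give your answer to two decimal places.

r_full = 2·0.66 / (1 + 0.66) ≈ 0.79518
The standard error of measurement is 13.00000×√(1 − 0.79518) ≈ 13.00000×0.45257 ≈ 5.88341.
Half-width = 1.645×5.88341 ≈ 9.67820
Upper limit = 21 + 9.67820 ≈ 30.67820

30.68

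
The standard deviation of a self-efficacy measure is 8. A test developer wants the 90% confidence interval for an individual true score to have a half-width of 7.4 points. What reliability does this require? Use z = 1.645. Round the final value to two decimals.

Required SEM = 7.4 / 1.645 ≈ 4.4985
r = 1 − (4.4985/8)² ≈ 1 − 0.3162 ≈ 0.6838

0.68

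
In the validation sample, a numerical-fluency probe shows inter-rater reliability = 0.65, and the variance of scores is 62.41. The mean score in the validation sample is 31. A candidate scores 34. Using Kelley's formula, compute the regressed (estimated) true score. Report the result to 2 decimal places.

T̂ = r·X + (1 − r)·M = 0.6500*34 + 0.3500*31 = 22.1000 + 10.8500 ≃ 32.9500

32.95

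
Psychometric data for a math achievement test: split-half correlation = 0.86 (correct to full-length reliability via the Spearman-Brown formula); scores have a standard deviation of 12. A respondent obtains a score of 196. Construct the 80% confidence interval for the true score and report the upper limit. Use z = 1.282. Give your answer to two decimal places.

Spearman-Brown: r = 2(0.86) / (1 + 0.86) = 1.720 / 1.860 ≈ 0.925
SEM = 12.000×√(1 − 0.925) ≈ 3.292
Half-width = 1.282×3.292 ≈ 4.221
Upper bound: 196 + 4.221 = 200.221

200.22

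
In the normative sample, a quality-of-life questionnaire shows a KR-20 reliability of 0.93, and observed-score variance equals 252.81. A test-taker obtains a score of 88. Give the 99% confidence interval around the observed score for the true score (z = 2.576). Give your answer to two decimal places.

σ = 252.81^(1/2) = 15.90000
The standard error of measurement is 15.90000×√(1 − 0.93000) ≃ 15.90000×0.26458 ≃ 4.20674.
2.576 × SEM ≃ 10.83657
CI = 88 ± 10.83657 → [77.16343, 98.83657]

[77.16, 98.84]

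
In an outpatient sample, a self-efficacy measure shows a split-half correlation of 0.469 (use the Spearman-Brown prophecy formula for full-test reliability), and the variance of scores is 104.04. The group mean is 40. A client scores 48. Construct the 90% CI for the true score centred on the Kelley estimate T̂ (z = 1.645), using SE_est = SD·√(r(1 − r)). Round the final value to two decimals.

[37.05, 53.17]

SD = √104.04 = 10.2000
r_full = 2·0.469 / (1 + 0.469) ≈ 0.6385
T̂ = r·X + (1 − r)·M = 0.6385·48 + 0.3615·40 ≈ 30.6494 + 14.4588 ≈ 45.1082
SE_est = SD · √(r(1 − r)) = 10.2000 · √0.2308 ≈ 10.2000 · 0.4804 ≈ 4.9003
CI = 45.1082 ± 1.645 · 4.9003 → [37.0472, 53.1693]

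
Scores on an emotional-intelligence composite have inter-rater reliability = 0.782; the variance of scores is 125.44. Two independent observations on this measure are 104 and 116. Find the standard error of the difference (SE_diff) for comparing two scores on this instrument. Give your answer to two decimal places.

SD = √125.44 = 11.20000
SEM = 11.20000 · √(1 − 0.78200) = 11.20000 · √0.21800 ≈ 11.20000 · 0.46690 ≈ 5.22933
SE_diff = SEM · √2 ≈ 5.22933 · 1.41421 ≈ 7.39539

7.40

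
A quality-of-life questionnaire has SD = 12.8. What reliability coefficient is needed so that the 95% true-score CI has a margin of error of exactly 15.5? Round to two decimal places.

0.62

Required SEM = 15.5 / 1.96 ≈ 7.908
Required reliability = 1 − (SEM/SD)² = 1 − 0.382 ≈ 0.618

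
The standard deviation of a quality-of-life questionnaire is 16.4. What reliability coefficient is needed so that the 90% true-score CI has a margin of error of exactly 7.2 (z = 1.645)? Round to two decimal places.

Required SEM = 7.2 / 1.645 ≈ 4.3769
r = 1 − (4.3769/16.4)² ≈ 1 − 0.0712 ≈ 0.9288

0.93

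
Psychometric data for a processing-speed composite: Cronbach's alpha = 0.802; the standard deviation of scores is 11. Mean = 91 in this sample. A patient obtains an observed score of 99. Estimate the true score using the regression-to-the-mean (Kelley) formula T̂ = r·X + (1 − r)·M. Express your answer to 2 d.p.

97.42

T̂ = 0.8020(99) + 0.1980(91) ≈ 97.4160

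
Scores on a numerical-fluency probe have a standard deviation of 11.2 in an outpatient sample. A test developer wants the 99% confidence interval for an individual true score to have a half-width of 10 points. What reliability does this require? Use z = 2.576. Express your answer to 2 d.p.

0.88

SEM needed = half-width / z = 10/2.576 ≈ 3.8820
r = 1 − (3.8820/11.2)² ≈ 1 − 0.1201 ≈ 0.8799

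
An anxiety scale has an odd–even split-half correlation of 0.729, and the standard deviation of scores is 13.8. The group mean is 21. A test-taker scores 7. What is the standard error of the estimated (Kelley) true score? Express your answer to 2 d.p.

Full-length reliability (Spearman-Brown) = 2(0.729)/(1+0.729) ≈ 0.843
SE_est = SD · √(r(1 − r)) = 13.800 · √0.132 ≈ 13.800 · 0.364 ≈ 5.017

5.02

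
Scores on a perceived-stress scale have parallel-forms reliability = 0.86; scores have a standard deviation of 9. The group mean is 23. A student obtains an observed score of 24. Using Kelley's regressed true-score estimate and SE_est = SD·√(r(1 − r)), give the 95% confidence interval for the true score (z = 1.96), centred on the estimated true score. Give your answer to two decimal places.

[17.74, 29.98]

Estimated true score = 0.860×24 + (1 − 0.860)×23 ≈ 23.860
SE_est = SD × √(r(1 − r)) = 9.000 × √0.120 ≈ 9.000 × 0.347 ≈ 3.123
CI = 23.860 ± 1.96 × 3.123 → [17.739, 29.981]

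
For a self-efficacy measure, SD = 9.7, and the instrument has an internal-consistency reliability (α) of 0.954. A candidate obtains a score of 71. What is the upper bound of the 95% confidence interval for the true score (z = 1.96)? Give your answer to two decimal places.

75.08

SEM = 9.7000*√(1 − 0.9540) ≃ 2.0804
Margin = 1.96 * 2.0804 ≃ 4.0776
Upper limit = 71 + 4.0776 ≃ 75.0776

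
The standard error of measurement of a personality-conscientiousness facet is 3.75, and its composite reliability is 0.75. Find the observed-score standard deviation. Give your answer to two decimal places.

7.50

SD = SEM / √(1 − r) = 3.75 / √0.250 ≈ 3.75 / 0.500 ≈ 7.500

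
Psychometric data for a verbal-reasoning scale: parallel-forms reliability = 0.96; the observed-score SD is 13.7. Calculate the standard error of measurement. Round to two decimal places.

SEM = 13.70000 · √(1 − 0.96000) = 13.70000 · √0.04000 ≈ 13.70000 · 0.20000 ≈ 2.74000

2.74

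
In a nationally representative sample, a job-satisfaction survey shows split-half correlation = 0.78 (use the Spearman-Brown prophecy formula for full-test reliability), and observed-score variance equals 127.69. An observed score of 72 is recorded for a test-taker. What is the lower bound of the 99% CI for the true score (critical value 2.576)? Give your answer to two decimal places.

SD = √127.69 ≃ 11.3000
r_full = 2·0.78 / (1 + 0.78) ≃ 0.8764
SEM = 11.3000*√(1 − 0.8764) ≃ 3.9726
Half-width = 2.576*3.9726 ≃ 10.2335
Lower limit = 72 − 10.2335 ≃ 61.7665

61.77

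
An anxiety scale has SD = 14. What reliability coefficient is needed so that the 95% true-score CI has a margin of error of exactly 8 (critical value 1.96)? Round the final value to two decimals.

Required SEM = 8 / 1.96 ≈ 4.082
r = 1 − (SEM / SD)² = 1 − (4.082 / 14)² ≈ 1 − 0.085 ≈ 0.915

0.92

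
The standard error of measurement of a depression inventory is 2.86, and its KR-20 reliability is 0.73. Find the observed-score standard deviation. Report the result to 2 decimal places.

σ = SEM·(1 − r)^(−1/2) ≃ 2.86*1.925 ≃ 5.504

5.50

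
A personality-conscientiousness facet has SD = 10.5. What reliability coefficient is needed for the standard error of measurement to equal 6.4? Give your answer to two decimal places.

0.63

r = 1 − (6.400/10.5)² ≈ 1 − 0.372 ≈ 0.628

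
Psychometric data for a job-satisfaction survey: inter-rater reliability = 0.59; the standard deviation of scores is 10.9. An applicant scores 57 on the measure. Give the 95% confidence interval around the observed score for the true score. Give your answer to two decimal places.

[43.32, 70.68]

SEM = 10.9000 × √(1 − 0.5900) = 10.9000 × √0.4100 ≈ 10.9000 × 0.6403 ≈ 6.9794
Margin = 1.96 × 6.9794 ≈ 13.6796
CI = 57 ± 13.6796 → [43.3204, 70.6796]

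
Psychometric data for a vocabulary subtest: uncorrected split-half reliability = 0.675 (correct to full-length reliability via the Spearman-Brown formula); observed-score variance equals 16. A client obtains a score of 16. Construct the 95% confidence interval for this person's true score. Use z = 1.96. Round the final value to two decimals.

SD = √16 = 4.00000
Full-length reliability (Spearman-Brown) = 2(0.675)/(1+0.675) ≈ 0.80597
SEM = 4.00000 · √(1 − 0.80597) = 4.00000 · √0.19403 ≈ 4.00000 · 0.44049 ≈ 1.76195
Half-width = 1.96·1.76195 ≈ 3.45343
95% CI: 16 ± 3.45343 = [12.54657, 19.45343]

[12.55, 19.45]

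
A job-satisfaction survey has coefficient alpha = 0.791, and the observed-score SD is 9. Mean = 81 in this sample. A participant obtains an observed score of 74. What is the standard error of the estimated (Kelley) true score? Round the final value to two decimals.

3.66

SE_est = 9.0000·√[r(1 − r)] ≈ 3.6593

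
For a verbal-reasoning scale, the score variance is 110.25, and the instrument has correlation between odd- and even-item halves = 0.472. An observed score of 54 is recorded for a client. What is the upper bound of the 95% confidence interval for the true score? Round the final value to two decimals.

σ = 110.25^(1/2) = 10.5000
Full-length reliability (Spearman-Brown) = 2(0.472)/(1+0.472) ≈ 0.6413
SEM = 10.5000·√(1 − 0.6413) ≈ 6.2886
Margin = 1.96 · 6.2886 ≈ 12.3256
Upper bound: 54 + 12.3256 = 66.3256

66.33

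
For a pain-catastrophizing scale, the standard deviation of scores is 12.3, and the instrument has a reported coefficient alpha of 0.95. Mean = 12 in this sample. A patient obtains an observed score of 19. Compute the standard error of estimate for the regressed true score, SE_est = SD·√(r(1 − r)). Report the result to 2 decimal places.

SE_est = 12.300×√(0.950×0.050) ≃ 2.681

2.68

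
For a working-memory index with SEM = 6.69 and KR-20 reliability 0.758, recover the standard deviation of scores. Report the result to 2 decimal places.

13.60

σ = SEM·(1 − r)^(−1/2) ≈ 6.69×2.0328 ≈ 13.5994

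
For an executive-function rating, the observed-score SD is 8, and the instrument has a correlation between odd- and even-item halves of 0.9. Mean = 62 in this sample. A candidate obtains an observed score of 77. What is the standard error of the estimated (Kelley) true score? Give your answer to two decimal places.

Full-length reliability (Spearman-Brown) = 2(0.9)/(1+0.9) ≈ 0.9474
SE_est = SD · √(r(1 − r)) = 8.0000 · √0.0499 ≈ 8.0000 · 0.2233 ≈ 1.7864

1.79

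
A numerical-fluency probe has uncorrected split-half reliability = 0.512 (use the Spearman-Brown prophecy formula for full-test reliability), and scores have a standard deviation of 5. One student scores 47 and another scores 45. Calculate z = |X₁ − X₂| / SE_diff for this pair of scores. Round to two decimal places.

0.50

Spearman-Brown: r = 2(0.512) / (1 + 0.512) = 1.02400 / 1.51200 ≈ 0.67725
SEM = 5.00000 * √(1 − 0.67725) = 5.00000 * √0.32275 ≈ 5.00000 * 0.56811 ≈ 2.84056
SE_diff = SEM * √2 ≈ 2.84056 * 1.41421 ≈ 4.01716
z = 2 / 4.01716 ≈ 0.49786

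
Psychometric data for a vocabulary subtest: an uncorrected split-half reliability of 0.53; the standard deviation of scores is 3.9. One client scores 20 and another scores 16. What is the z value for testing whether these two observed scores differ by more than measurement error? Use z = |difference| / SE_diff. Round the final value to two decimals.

1.31

Spearman-Brown: r = 2(0.53) / (1 + 0.53) = 1.0600 / 1.5300 ≃ 0.6928
The standard error of measurement is 3.9000*√(1 − 0.6928) ≃ 3.9000*0.5542 ≃ 2.1616.
Standard error of the difference = 2.1616·√2 ≃ 3.0569
z = 4 / 3.0569 ≃ 1.3085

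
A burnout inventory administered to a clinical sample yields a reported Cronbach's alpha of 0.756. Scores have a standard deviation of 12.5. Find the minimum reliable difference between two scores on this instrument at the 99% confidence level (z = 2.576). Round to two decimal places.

SEM = 12.5000×√(1 − 0.7560) ≈ 6.1745
SE_diff = SEM × √2 ≈ 6.1745 × 1.4142 ≈ 8.7321
Smallest detectable difference = 2.576×8.7321 ≈ 22.4940

22.49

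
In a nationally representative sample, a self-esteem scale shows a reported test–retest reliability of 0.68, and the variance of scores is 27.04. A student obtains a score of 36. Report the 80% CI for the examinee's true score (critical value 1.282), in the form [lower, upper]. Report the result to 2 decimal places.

[32.23, 39.77]

SD = √27.04 ≈ 5.20000
SEM = 5.20000×√(1 − 0.68000) ≈ 2.94156
Margin = 1.282 × 2.94156 ≈ 3.77109
Interval: (32.22891, 39.77109)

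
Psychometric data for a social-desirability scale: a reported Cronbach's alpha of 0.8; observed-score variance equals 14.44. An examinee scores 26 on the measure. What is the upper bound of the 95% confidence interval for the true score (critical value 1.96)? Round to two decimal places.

σ = 14.44^(1/2) = 3.80000
The standard error of measurement is 3.80000·√(1 − 0.80000) ≈ 3.80000·0.44721 ≈ 1.69941.
Half-width = 1.96·1.69941 ≈ 3.33085
Upper limit = 26 + 3.33085 ≈ 29.33085

29.33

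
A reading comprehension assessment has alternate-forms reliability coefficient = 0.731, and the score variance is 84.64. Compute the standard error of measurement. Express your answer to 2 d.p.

SD = √84.64 = 9.20000
SEM = 9.20000 × √(1 − 0.73100) = 9.20000 × √0.26900 ≃ 9.20000 × 0.51865 ≃ 4.77160

4.77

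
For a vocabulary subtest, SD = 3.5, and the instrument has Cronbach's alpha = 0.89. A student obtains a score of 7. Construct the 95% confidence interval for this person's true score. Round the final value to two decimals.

SEM = 3.50000 * √(1 − 0.89000) = 3.50000 * √0.11000 ≈ 3.50000 * 0.33166 ≈ 1.16082
1.96 * SEM ≈ 2.27520
Interval: (4.72480, 9.27520)

[4.72, 9.28]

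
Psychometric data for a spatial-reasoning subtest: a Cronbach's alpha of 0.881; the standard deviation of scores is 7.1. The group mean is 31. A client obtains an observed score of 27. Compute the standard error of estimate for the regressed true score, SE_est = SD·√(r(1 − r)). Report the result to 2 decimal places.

2.30

SE_est = 7.1000*√(0.8810*0.1190) ≈ 2.2989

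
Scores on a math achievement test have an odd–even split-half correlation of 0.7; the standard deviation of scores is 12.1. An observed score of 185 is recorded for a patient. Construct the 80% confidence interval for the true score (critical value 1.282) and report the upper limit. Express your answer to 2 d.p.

191.52

Full-length reliability (Spearman-Brown) = 2(0.7)/(1+0.7) ≈ 0.824
SEM = 12.100*√(1 − 0.824) ≈ 5.083
Half-width = 1.282*5.083 ≈ 6.516
Upper limit = 185 + 6.516 ≈ 191.516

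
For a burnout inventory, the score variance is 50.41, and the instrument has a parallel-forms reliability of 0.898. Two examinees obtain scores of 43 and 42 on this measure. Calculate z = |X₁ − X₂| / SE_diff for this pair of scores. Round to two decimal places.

0.31

σ = 50.41^(1/2) = 7.100
SEM = 7.100·√(1 − 0.898) ≃ 2.268
SE_diff = SEM · √2 ≃ 2.268 · 1.414 ≃ 3.207
z = |43 − 42| / 3.207 = 1 / 3.207 ≃ 0.312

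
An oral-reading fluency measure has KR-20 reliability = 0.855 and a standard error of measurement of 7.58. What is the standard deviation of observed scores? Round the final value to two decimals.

SD = SEM / √(1 − r) = 7.58 / √0.1450 ≃ 7.58 / 0.3808 ≃ 19.9061

19.91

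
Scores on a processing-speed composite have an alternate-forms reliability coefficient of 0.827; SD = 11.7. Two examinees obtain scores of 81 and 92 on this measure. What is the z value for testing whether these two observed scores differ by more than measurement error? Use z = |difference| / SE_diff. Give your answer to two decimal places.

1.60

The standard error of measurement is 11.7000·√(1 − 0.8270) ≃ 11.7000·0.4159 ≃ 4.8664.
SE_diff = √2 · SEM ≃ 6.8821
z = 11 / 6.8821 ≃ 1.5983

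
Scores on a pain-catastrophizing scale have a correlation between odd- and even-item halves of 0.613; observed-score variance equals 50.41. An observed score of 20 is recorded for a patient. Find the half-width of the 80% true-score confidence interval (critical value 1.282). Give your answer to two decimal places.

SD = √50.41 = 7.100
r_full = 2·0.613 / (1 + 0.613) ≈ 0.760
SEM = 7.100 × √(1 − 0.760) = 7.100 × √0.240 ≈ 7.100 × 0.490 ≈ 3.478
1.282 × SEM ≈ 4.458

4.46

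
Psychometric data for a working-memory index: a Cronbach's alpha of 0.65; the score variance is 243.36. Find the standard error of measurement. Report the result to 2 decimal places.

SD = √243.36 ≃ 15.6000
The standard error of measurement is 15.6000·√(1 − 0.6500) ≃ 15.6000·0.5916 ≃ 9.2291.

9.23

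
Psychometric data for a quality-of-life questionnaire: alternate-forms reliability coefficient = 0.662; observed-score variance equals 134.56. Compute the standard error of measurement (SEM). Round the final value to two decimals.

6.74

SD = √134.56 = 11.6000
SEM = 11.6000 × √(1 − 0.6620) = 11.6000 × √0.3380 ≈ 11.6000 × 0.5814 ≈ 6.7440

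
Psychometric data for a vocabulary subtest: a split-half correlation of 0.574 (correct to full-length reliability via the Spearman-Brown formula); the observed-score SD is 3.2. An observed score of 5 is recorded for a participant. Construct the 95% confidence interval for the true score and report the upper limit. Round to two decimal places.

r_full = 2·0.574 / (1 + 0.574) ≈ 0.729
The standard error of measurement is 3.200*√(1 − 0.729) ≈ 3.200*0.520 ≈ 1.665.
1.96 * SEM ≈ 3.263
Upper limit = 5 + 3.263 ≈ 8.263

8.26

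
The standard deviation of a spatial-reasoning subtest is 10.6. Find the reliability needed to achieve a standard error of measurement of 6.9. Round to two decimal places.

0.58

Required reliability = 1 − (SEM/SD)² = 1 − 0.4237 ≈ 0.5763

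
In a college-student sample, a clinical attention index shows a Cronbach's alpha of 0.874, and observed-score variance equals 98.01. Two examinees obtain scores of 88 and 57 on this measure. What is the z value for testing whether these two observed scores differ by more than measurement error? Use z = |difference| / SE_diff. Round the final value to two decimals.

6.24

SD = √98.01 = 9.90000
SEM = 9.90000×√(1 − 0.87400) ≃ 3.51415
SE_diff = SEM × √2 ≃ 3.51415 × 1.41421 ≃ 4.96976
z = |88 − 57| / 4.96976 = 31 / 4.96976 ≃ 6.23773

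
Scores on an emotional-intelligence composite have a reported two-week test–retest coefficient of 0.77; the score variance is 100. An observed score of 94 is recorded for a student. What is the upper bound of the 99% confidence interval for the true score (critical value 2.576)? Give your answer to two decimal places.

σ = 100^(1/2) = 10.000
SEM = 10.000*√(1 − 0.770) ≃ 4.796
Margin = 2.576 * 4.796 ≃ 12.354
Upper bound: 94 + 12.354 = 106.354

106.35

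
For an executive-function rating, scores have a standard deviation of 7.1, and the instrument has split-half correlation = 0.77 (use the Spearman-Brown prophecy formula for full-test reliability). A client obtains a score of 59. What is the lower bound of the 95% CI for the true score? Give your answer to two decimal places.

r_full = 2·0.77 / (1 + 0.77) ≃ 0.870
The standard error of measurement is 7.100×√(1 − 0.870) ≃ 7.100×0.360 ≃ 2.559.
Half-width = 1.96×2.559 ≃ 5.016
Lower bound: 59 − 5.016 = 53.984

53.98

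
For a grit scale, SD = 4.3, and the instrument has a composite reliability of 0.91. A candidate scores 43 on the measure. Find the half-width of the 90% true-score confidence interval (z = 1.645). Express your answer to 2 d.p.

2.12

The standard error of measurement is 4.3000·√(1 − 0.9100) ≃ 4.3000·0.3000 ≃ 1.2900.
1.645 · SEM ≃ 2.1220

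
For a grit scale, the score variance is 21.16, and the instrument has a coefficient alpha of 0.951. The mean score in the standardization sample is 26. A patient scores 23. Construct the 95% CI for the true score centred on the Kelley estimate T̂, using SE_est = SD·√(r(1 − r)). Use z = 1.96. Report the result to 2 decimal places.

[21.20, 25.09]

SD = √21.16 ≈ 4.6000
T̂ = r·X + (1 − r)·M = 0.9510×23 + 0.0490×26 = 21.8730 + 1.2740 ≈ 23.1470
SE_est = SD × √(r(1 − r)) = 4.6000 × √0.0466 ≈ 4.6000 × 0.2159 ≈ 0.9930
CI = 23.1470 ± 1.96 × 0.9930 → [21.2007, 25.0933]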